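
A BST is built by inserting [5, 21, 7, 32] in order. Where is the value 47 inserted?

Starting tree (level order): [5, None, 21, 7, 32]
Insertion path: 5 -> 21 -> 32
Result: insert 47 as right child of 32
Final tree (level order): [5, None, 21, 7, 32, None, None, None, 47]


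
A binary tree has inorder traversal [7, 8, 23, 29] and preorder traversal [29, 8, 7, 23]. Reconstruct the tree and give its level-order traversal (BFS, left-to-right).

Inorder:  [7, 8, 23, 29]
Preorder: [29, 8, 7, 23]
Algorithm: preorder visits root first, so consume preorder in order;
for each root, split the current inorder slice at that value into
left-subtree inorder and right-subtree inorder, then recurse.
Recursive splits:
  root=29; inorder splits into left=[7, 8, 23], right=[]
  root=8; inorder splits into left=[7], right=[23]
  root=7; inorder splits into left=[], right=[]
  root=23; inorder splits into left=[], right=[]
Reconstructed level-order: [29, 8, 7, 23]


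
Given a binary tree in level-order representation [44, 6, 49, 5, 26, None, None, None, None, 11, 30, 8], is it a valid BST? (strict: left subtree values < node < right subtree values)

Level-order array: [44, 6, 49, 5, 26, None, None, None, None, 11, 30, 8]
Validate using subtree bounds (lo, hi): at each node, require lo < value < hi,
then recurse left with hi=value and right with lo=value.
Preorder trace (stopping at first violation):
  at node 44 with bounds (-inf, +inf): OK
  at node 6 with bounds (-inf, 44): OK
  at node 5 with bounds (-inf, 6): OK
  at node 26 with bounds (6, 44): OK
  at node 11 with bounds (6, 26): OK
  at node 8 with bounds (6, 11): OK
  at node 30 with bounds (26, 44): OK
  at node 49 with bounds (44, +inf): OK
No violation found at any node.
Result: Valid BST


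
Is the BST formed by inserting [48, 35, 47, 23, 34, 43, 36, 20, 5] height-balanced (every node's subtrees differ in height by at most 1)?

Tree (level-order array): [48, 35, None, 23, 47, 20, 34, 43, None, 5, None, None, None, 36]
Definition: a tree is height-balanced if, at every node, |h(left) - h(right)| <= 1 (empty subtree has height -1).
Bottom-up per-node check:
  node 5: h_left=-1, h_right=-1, diff=0 [OK], height=0
  node 20: h_left=0, h_right=-1, diff=1 [OK], height=1
  node 34: h_left=-1, h_right=-1, diff=0 [OK], height=0
  node 23: h_left=1, h_right=0, diff=1 [OK], height=2
  node 36: h_left=-1, h_right=-1, diff=0 [OK], height=0
  node 43: h_left=0, h_right=-1, diff=1 [OK], height=1
  node 47: h_left=1, h_right=-1, diff=2 [FAIL (|1--1|=2 > 1)], height=2
  node 35: h_left=2, h_right=2, diff=0 [OK], height=3
  node 48: h_left=3, h_right=-1, diff=4 [FAIL (|3--1|=4 > 1)], height=4
Node 47 violates the condition: |1 - -1| = 2 > 1.
Result: Not balanced


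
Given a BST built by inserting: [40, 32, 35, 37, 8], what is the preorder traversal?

Tree insertion order: [40, 32, 35, 37, 8]
Tree (level-order array): [40, 32, None, 8, 35, None, None, None, 37]
Preorder traversal: [40, 32, 8, 35, 37]


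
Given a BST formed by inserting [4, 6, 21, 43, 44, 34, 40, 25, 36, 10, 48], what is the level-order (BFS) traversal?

Tree insertion order: [4, 6, 21, 43, 44, 34, 40, 25, 36, 10, 48]
Tree (level-order array): [4, None, 6, None, 21, 10, 43, None, None, 34, 44, 25, 40, None, 48, None, None, 36]
BFS from the root, enqueuing left then right child of each popped node:
  queue [4] -> pop 4, enqueue [6], visited so far: [4]
  queue [6] -> pop 6, enqueue [21], visited so far: [4, 6]
  queue [21] -> pop 21, enqueue [10, 43], visited so far: [4, 6, 21]
  queue [10, 43] -> pop 10, enqueue [none], visited so far: [4, 6, 21, 10]
  queue [43] -> pop 43, enqueue [34, 44], visited so far: [4, 6, 21, 10, 43]
  queue [34, 44] -> pop 34, enqueue [25, 40], visited so far: [4, 6, 21, 10, 43, 34]
  queue [44, 25, 40] -> pop 44, enqueue [48], visited so far: [4, 6, 21, 10, 43, 34, 44]
  queue [25, 40, 48] -> pop 25, enqueue [none], visited so far: [4, 6, 21, 10, 43, 34, 44, 25]
  queue [40, 48] -> pop 40, enqueue [36], visited so far: [4, 6, 21, 10, 43, 34, 44, 25, 40]
  queue [48, 36] -> pop 48, enqueue [none], visited so far: [4, 6, 21, 10, 43, 34, 44, 25, 40, 48]
  queue [36] -> pop 36, enqueue [none], visited so far: [4, 6, 21, 10, 43, 34, 44, 25, 40, 48, 36]
Result: [4, 6, 21, 10, 43, 34, 44, 25, 40, 48, 36]


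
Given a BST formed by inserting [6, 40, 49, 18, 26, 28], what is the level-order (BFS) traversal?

Tree insertion order: [6, 40, 49, 18, 26, 28]
Tree (level-order array): [6, None, 40, 18, 49, None, 26, None, None, None, 28]
BFS from the root, enqueuing left then right child of each popped node:
  queue [6] -> pop 6, enqueue [40], visited so far: [6]
  queue [40] -> pop 40, enqueue [18, 49], visited so far: [6, 40]
  queue [18, 49] -> pop 18, enqueue [26], visited so far: [6, 40, 18]
  queue [49, 26] -> pop 49, enqueue [none], visited so far: [6, 40, 18, 49]
  queue [26] -> pop 26, enqueue [28], visited so far: [6, 40, 18, 49, 26]
  queue [28] -> pop 28, enqueue [none], visited so far: [6, 40, 18, 49, 26, 28]
Result: [6, 40, 18, 49, 26, 28]


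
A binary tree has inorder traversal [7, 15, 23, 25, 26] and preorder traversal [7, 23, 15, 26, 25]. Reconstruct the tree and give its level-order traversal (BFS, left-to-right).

Inorder:  [7, 15, 23, 25, 26]
Preorder: [7, 23, 15, 26, 25]
Algorithm: preorder visits root first, so consume preorder in order;
for each root, split the current inorder slice at that value into
left-subtree inorder and right-subtree inorder, then recurse.
Recursive splits:
  root=7; inorder splits into left=[], right=[15, 23, 25, 26]
  root=23; inorder splits into left=[15], right=[25, 26]
  root=15; inorder splits into left=[], right=[]
  root=26; inorder splits into left=[25], right=[]
  root=25; inorder splits into left=[], right=[]
Reconstructed level-order: [7, 23, 15, 26, 25]


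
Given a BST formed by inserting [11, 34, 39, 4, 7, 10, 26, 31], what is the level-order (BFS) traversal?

Tree insertion order: [11, 34, 39, 4, 7, 10, 26, 31]
Tree (level-order array): [11, 4, 34, None, 7, 26, 39, None, 10, None, 31]
BFS from the root, enqueuing left then right child of each popped node:
  queue [11] -> pop 11, enqueue [4, 34], visited so far: [11]
  queue [4, 34] -> pop 4, enqueue [7], visited so far: [11, 4]
  queue [34, 7] -> pop 34, enqueue [26, 39], visited so far: [11, 4, 34]
  queue [7, 26, 39] -> pop 7, enqueue [10], visited so far: [11, 4, 34, 7]
  queue [26, 39, 10] -> pop 26, enqueue [31], visited so far: [11, 4, 34, 7, 26]
  queue [39, 10, 31] -> pop 39, enqueue [none], visited so far: [11, 4, 34, 7, 26, 39]
  queue [10, 31] -> pop 10, enqueue [none], visited so far: [11, 4, 34, 7, 26, 39, 10]
  queue [31] -> pop 31, enqueue [none], visited so far: [11, 4, 34, 7, 26, 39, 10, 31]
Result: [11, 4, 34, 7, 26, 39, 10, 31]


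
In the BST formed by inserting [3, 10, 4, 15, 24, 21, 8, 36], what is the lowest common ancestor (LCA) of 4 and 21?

Tree insertion order: [3, 10, 4, 15, 24, 21, 8, 36]
Tree (level-order array): [3, None, 10, 4, 15, None, 8, None, 24, None, None, 21, 36]
In a BST, the LCA of p=4, q=21 is the first node v on the
root-to-leaf path with p <= v <= q (go left if both < v, right if both > v).
Walk from root:
  at 3: both 4 and 21 > 3, go right
  at 10: 4 <= 10 <= 21, this is the LCA
LCA = 10


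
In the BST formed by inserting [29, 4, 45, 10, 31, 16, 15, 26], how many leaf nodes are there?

Tree built from: [29, 4, 45, 10, 31, 16, 15, 26]
Tree (level-order array): [29, 4, 45, None, 10, 31, None, None, 16, None, None, 15, 26]
Rule: A leaf has 0 children.
Per-node child counts:
  node 29: 2 child(ren)
  node 4: 1 child(ren)
  node 10: 1 child(ren)
  node 16: 2 child(ren)
  node 15: 0 child(ren)
  node 26: 0 child(ren)
  node 45: 1 child(ren)
  node 31: 0 child(ren)
Matching nodes: [15, 26, 31]
Count of leaf nodes: 3


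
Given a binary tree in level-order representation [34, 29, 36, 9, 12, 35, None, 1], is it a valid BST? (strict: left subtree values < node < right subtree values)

Level-order array: [34, 29, 36, 9, 12, 35, None, 1]
Validate using subtree bounds (lo, hi): at each node, require lo < value < hi,
then recurse left with hi=value and right with lo=value.
Preorder trace (stopping at first violation):
  at node 34 with bounds (-inf, +inf): OK
  at node 29 with bounds (-inf, 34): OK
  at node 9 with bounds (-inf, 29): OK
  at node 1 with bounds (-inf, 9): OK
  at node 12 with bounds (29, 34): VIOLATION
Node 12 violates its bound: not (29 < 12 < 34).
Result: Not a valid BST


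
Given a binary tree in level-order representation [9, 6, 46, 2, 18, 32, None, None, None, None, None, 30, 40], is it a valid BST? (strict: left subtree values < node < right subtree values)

Level-order array: [9, 6, 46, 2, 18, 32, None, None, None, None, None, 30, 40]
Validate using subtree bounds (lo, hi): at each node, require lo < value < hi,
then recurse left with hi=value and right with lo=value.
Preorder trace (stopping at first violation):
  at node 9 with bounds (-inf, +inf): OK
  at node 6 with bounds (-inf, 9): OK
  at node 2 with bounds (-inf, 6): OK
  at node 18 with bounds (6, 9): VIOLATION
Node 18 violates its bound: not (6 < 18 < 9).
Result: Not a valid BST


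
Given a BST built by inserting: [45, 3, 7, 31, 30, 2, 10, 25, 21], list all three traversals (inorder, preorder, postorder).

Tree insertion order: [45, 3, 7, 31, 30, 2, 10, 25, 21]
Tree (level-order array): [45, 3, None, 2, 7, None, None, None, 31, 30, None, 10, None, None, 25, 21]
Inorder (L, root, R): [2, 3, 7, 10, 21, 25, 30, 31, 45]
Preorder (root, L, R): [45, 3, 2, 7, 31, 30, 10, 25, 21]
Postorder (L, R, root): [2, 21, 25, 10, 30, 31, 7, 3, 45]


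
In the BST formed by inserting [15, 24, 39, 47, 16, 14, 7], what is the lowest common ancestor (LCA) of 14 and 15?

Tree insertion order: [15, 24, 39, 47, 16, 14, 7]
Tree (level-order array): [15, 14, 24, 7, None, 16, 39, None, None, None, None, None, 47]
In a BST, the LCA of p=14, q=15 is the first node v on the
root-to-leaf path with p <= v <= q (go left if both < v, right if both > v).
Walk from root:
  at 15: 14 <= 15 <= 15, this is the LCA
LCA = 15


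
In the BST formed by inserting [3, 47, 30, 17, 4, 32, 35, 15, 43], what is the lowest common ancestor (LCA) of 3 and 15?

Tree insertion order: [3, 47, 30, 17, 4, 32, 35, 15, 43]
Tree (level-order array): [3, None, 47, 30, None, 17, 32, 4, None, None, 35, None, 15, None, 43]
In a BST, the LCA of p=3, q=15 is the first node v on the
root-to-leaf path with p <= v <= q (go left if both < v, right if both > v).
Walk from root:
  at 3: 3 <= 3 <= 15, this is the LCA
LCA = 3


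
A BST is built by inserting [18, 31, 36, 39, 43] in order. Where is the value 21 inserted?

Starting tree (level order): [18, None, 31, None, 36, None, 39, None, 43]
Insertion path: 18 -> 31
Result: insert 21 as left child of 31
Final tree (level order): [18, None, 31, 21, 36, None, None, None, 39, None, 43]


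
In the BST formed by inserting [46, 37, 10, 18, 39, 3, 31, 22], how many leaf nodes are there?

Tree built from: [46, 37, 10, 18, 39, 3, 31, 22]
Tree (level-order array): [46, 37, None, 10, 39, 3, 18, None, None, None, None, None, 31, 22]
Rule: A leaf has 0 children.
Per-node child counts:
  node 46: 1 child(ren)
  node 37: 2 child(ren)
  node 10: 2 child(ren)
  node 3: 0 child(ren)
  node 18: 1 child(ren)
  node 31: 1 child(ren)
  node 22: 0 child(ren)
  node 39: 0 child(ren)
Matching nodes: [3, 22, 39]
Count of leaf nodes: 3


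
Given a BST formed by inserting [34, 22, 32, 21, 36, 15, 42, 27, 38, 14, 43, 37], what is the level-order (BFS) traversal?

Tree insertion order: [34, 22, 32, 21, 36, 15, 42, 27, 38, 14, 43, 37]
Tree (level-order array): [34, 22, 36, 21, 32, None, 42, 15, None, 27, None, 38, 43, 14, None, None, None, 37]
BFS from the root, enqueuing left then right child of each popped node:
  queue [34] -> pop 34, enqueue [22, 36], visited so far: [34]
  queue [22, 36] -> pop 22, enqueue [21, 32], visited so far: [34, 22]
  queue [36, 21, 32] -> pop 36, enqueue [42], visited so far: [34, 22, 36]
  queue [21, 32, 42] -> pop 21, enqueue [15], visited so far: [34, 22, 36, 21]
  queue [32, 42, 15] -> pop 32, enqueue [27], visited so far: [34, 22, 36, 21, 32]
  queue [42, 15, 27] -> pop 42, enqueue [38, 43], visited so far: [34, 22, 36, 21, 32, 42]
  queue [15, 27, 38, 43] -> pop 15, enqueue [14], visited so far: [34, 22, 36, 21, 32, 42, 15]
  queue [27, 38, 43, 14] -> pop 27, enqueue [none], visited so far: [34, 22, 36, 21, 32, 42, 15, 27]
  queue [38, 43, 14] -> pop 38, enqueue [37], visited so far: [34, 22, 36, 21, 32, 42, 15, 27, 38]
  queue [43, 14, 37] -> pop 43, enqueue [none], visited so far: [34, 22, 36, 21, 32, 42, 15, 27, 38, 43]
  queue [14, 37] -> pop 14, enqueue [none], visited so far: [34, 22, 36, 21, 32, 42, 15, 27, 38, 43, 14]
  queue [37] -> pop 37, enqueue [none], visited so far: [34, 22, 36, 21, 32, 42, 15, 27, 38, 43, 14, 37]
Result: [34, 22, 36, 21, 32, 42, 15, 27, 38, 43, 14, 37]


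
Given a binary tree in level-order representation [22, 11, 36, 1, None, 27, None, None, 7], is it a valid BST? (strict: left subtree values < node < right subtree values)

Level-order array: [22, 11, 36, 1, None, 27, None, None, 7]
Validate using subtree bounds (lo, hi): at each node, require lo < value < hi,
then recurse left with hi=value and right with lo=value.
Preorder trace (stopping at first violation):
  at node 22 with bounds (-inf, +inf): OK
  at node 11 with bounds (-inf, 22): OK
  at node 1 with bounds (-inf, 11): OK
  at node 7 with bounds (1, 11): OK
  at node 36 with bounds (22, +inf): OK
  at node 27 with bounds (22, 36): OK
No violation found at any node.
Result: Valid BST


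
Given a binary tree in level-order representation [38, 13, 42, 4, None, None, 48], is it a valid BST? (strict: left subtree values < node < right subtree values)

Level-order array: [38, 13, 42, 4, None, None, 48]
Validate using subtree bounds (lo, hi): at each node, require lo < value < hi,
then recurse left with hi=value and right with lo=value.
Preorder trace (stopping at first violation):
  at node 38 with bounds (-inf, +inf): OK
  at node 13 with bounds (-inf, 38): OK
  at node 4 with bounds (-inf, 13): OK
  at node 42 with bounds (38, +inf): OK
  at node 48 with bounds (42, +inf): OK
No violation found at any node.
Result: Valid BST


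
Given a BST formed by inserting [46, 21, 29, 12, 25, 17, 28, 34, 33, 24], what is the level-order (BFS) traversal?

Tree insertion order: [46, 21, 29, 12, 25, 17, 28, 34, 33, 24]
Tree (level-order array): [46, 21, None, 12, 29, None, 17, 25, 34, None, None, 24, 28, 33]
BFS from the root, enqueuing left then right child of each popped node:
  queue [46] -> pop 46, enqueue [21], visited so far: [46]
  queue [21] -> pop 21, enqueue [12, 29], visited so far: [46, 21]
  queue [12, 29] -> pop 12, enqueue [17], visited so far: [46, 21, 12]
  queue [29, 17] -> pop 29, enqueue [25, 34], visited so far: [46, 21, 12, 29]
  queue [17, 25, 34] -> pop 17, enqueue [none], visited so far: [46, 21, 12, 29, 17]
  queue [25, 34] -> pop 25, enqueue [24, 28], visited so far: [46, 21, 12, 29, 17, 25]
  queue [34, 24, 28] -> pop 34, enqueue [33], visited so far: [46, 21, 12, 29, 17, 25, 34]
  queue [24, 28, 33] -> pop 24, enqueue [none], visited so far: [46, 21, 12, 29, 17, 25, 34, 24]
  queue [28, 33] -> pop 28, enqueue [none], visited so far: [46, 21, 12, 29, 17, 25, 34, 24, 28]
  queue [33] -> pop 33, enqueue [none], visited so far: [46, 21, 12, 29, 17, 25, 34, 24, 28, 33]
Result: [46, 21, 12, 29, 17, 25, 34, 24, 28, 33]


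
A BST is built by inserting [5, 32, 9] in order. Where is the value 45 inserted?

Starting tree (level order): [5, None, 32, 9]
Insertion path: 5 -> 32
Result: insert 45 as right child of 32
Final tree (level order): [5, None, 32, 9, 45]


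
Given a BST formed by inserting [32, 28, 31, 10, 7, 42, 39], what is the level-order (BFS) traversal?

Tree insertion order: [32, 28, 31, 10, 7, 42, 39]
Tree (level-order array): [32, 28, 42, 10, 31, 39, None, 7]
BFS from the root, enqueuing left then right child of each popped node:
  queue [32] -> pop 32, enqueue [28, 42], visited so far: [32]
  queue [28, 42] -> pop 28, enqueue [10, 31], visited so far: [32, 28]
  queue [42, 10, 31] -> pop 42, enqueue [39], visited so far: [32, 28, 42]
  queue [10, 31, 39] -> pop 10, enqueue [7], visited so far: [32, 28, 42, 10]
  queue [31, 39, 7] -> pop 31, enqueue [none], visited so far: [32, 28, 42, 10, 31]
  queue [39, 7] -> pop 39, enqueue [none], visited so far: [32, 28, 42, 10, 31, 39]
  queue [7] -> pop 7, enqueue [none], visited so far: [32, 28, 42, 10, 31, 39, 7]
Result: [32, 28, 42, 10, 31, 39, 7]


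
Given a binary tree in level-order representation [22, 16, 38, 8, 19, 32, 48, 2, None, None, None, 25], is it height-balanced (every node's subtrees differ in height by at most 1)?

Tree (level-order array): [22, 16, 38, 8, 19, 32, 48, 2, None, None, None, 25]
Definition: a tree is height-balanced if, at every node, |h(left) - h(right)| <= 1 (empty subtree has height -1).
Bottom-up per-node check:
  node 2: h_left=-1, h_right=-1, diff=0 [OK], height=0
  node 8: h_left=0, h_right=-1, diff=1 [OK], height=1
  node 19: h_left=-1, h_right=-1, diff=0 [OK], height=0
  node 16: h_left=1, h_right=0, diff=1 [OK], height=2
  node 25: h_left=-1, h_right=-1, diff=0 [OK], height=0
  node 32: h_left=0, h_right=-1, diff=1 [OK], height=1
  node 48: h_left=-1, h_right=-1, diff=0 [OK], height=0
  node 38: h_left=1, h_right=0, diff=1 [OK], height=2
  node 22: h_left=2, h_right=2, diff=0 [OK], height=3
All nodes satisfy the balance condition.
Result: Balanced


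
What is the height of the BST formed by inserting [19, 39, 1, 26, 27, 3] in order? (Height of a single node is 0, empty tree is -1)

Insertion order: [19, 39, 1, 26, 27, 3]
Tree (level-order array): [19, 1, 39, None, 3, 26, None, None, None, None, 27]
Compute height bottom-up (empty subtree = -1):
  height(3) = 1 + max(-1, -1) = 0
  height(1) = 1 + max(-1, 0) = 1
  height(27) = 1 + max(-1, -1) = 0
  height(26) = 1 + max(-1, 0) = 1
  height(39) = 1 + max(1, -1) = 2
  height(19) = 1 + max(1, 2) = 3
Height = 3


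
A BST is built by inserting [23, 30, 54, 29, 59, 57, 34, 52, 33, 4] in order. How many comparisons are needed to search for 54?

Search path for 54: 23 -> 30 -> 54
Found: True
Comparisons: 3


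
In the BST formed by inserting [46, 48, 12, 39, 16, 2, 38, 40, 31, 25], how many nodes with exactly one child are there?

Tree built from: [46, 48, 12, 39, 16, 2, 38, 40, 31, 25]
Tree (level-order array): [46, 12, 48, 2, 39, None, None, None, None, 16, 40, None, 38, None, None, 31, None, 25]
Rule: These are nodes with exactly 1 non-null child.
Per-node child counts:
  node 46: 2 child(ren)
  node 12: 2 child(ren)
  node 2: 0 child(ren)
  node 39: 2 child(ren)
  node 16: 1 child(ren)
  node 38: 1 child(ren)
  node 31: 1 child(ren)
  node 25: 0 child(ren)
  node 40: 0 child(ren)
  node 48: 0 child(ren)
Matching nodes: [16, 38, 31]
Count of nodes with exactly one child: 3


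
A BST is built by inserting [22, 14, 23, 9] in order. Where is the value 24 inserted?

Starting tree (level order): [22, 14, 23, 9]
Insertion path: 22 -> 23
Result: insert 24 as right child of 23
Final tree (level order): [22, 14, 23, 9, None, None, 24]


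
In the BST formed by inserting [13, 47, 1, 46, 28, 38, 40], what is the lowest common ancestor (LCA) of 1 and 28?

Tree insertion order: [13, 47, 1, 46, 28, 38, 40]
Tree (level-order array): [13, 1, 47, None, None, 46, None, 28, None, None, 38, None, 40]
In a BST, the LCA of p=1, q=28 is the first node v on the
root-to-leaf path with p <= v <= q (go left if both < v, right if both > v).
Walk from root:
  at 13: 1 <= 13 <= 28, this is the LCA
LCA = 13


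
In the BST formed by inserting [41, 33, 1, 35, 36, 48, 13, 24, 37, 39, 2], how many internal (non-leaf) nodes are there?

Tree built from: [41, 33, 1, 35, 36, 48, 13, 24, 37, 39, 2]
Tree (level-order array): [41, 33, 48, 1, 35, None, None, None, 13, None, 36, 2, 24, None, 37, None, None, None, None, None, 39]
Rule: An internal node has at least one child.
Per-node child counts:
  node 41: 2 child(ren)
  node 33: 2 child(ren)
  node 1: 1 child(ren)
  node 13: 2 child(ren)
  node 2: 0 child(ren)
  node 24: 0 child(ren)
  node 35: 1 child(ren)
  node 36: 1 child(ren)
  node 37: 1 child(ren)
  node 39: 0 child(ren)
  node 48: 0 child(ren)
Matching nodes: [41, 33, 1, 13, 35, 36, 37]
Count of internal (non-leaf) nodes: 7


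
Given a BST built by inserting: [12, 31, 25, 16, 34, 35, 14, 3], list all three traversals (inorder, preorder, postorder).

Tree insertion order: [12, 31, 25, 16, 34, 35, 14, 3]
Tree (level-order array): [12, 3, 31, None, None, 25, 34, 16, None, None, 35, 14]
Inorder (L, root, R): [3, 12, 14, 16, 25, 31, 34, 35]
Preorder (root, L, R): [12, 3, 31, 25, 16, 14, 34, 35]
Postorder (L, R, root): [3, 14, 16, 25, 35, 34, 31, 12]


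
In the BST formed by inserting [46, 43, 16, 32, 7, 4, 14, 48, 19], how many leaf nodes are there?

Tree built from: [46, 43, 16, 32, 7, 4, 14, 48, 19]
Tree (level-order array): [46, 43, 48, 16, None, None, None, 7, 32, 4, 14, 19]
Rule: A leaf has 0 children.
Per-node child counts:
  node 46: 2 child(ren)
  node 43: 1 child(ren)
  node 16: 2 child(ren)
  node 7: 2 child(ren)
  node 4: 0 child(ren)
  node 14: 0 child(ren)
  node 32: 1 child(ren)
  node 19: 0 child(ren)
  node 48: 0 child(ren)
Matching nodes: [4, 14, 19, 48]
Count of leaf nodes: 4


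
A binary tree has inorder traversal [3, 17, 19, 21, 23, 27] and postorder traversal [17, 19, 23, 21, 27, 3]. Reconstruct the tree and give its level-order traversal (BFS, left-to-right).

Inorder:   [3, 17, 19, 21, 23, 27]
Postorder: [17, 19, 23, 21, 27, 3]
Algorithm: postorder visits root last, so walk postorder right-to-left;
each value is the root of the current inorder slice — split it at that
value, recurse on the right subtree first, then the left.
Recursive splits:
  root=3; inorder splits into left=[], right=[17, 19, 21, 23, 27]
  root=27; inorder splits into left=[17, 19, 21, 23], right=[]
  root=21; inorder splits into left=[17, 19], right=[23]
  root=23; inorder splits into left=[], right=[]
  root=19; inorder splits into left=[17], right=[]
  root=17; inorder splits into left=[], right=[]
Reconstructed level-order: [3, 27, 21, 19, 23, 17]


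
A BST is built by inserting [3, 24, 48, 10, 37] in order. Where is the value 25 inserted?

Starting tree (level order): [3, None, 24, 10, 48, None, None, 37]
Insertion path: 3 -> 24 -> 48 -> 37
Result: insert 25 as left child of 37
Final tree (level order): [3, None, 24, 10, 48, None, None, 37, None, 25]


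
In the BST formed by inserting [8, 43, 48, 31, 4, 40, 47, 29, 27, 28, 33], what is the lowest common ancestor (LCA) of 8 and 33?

Tree insertion order: [8, 43, 48, 31, 4, 40, 47, 29, 27, 28, 33]
Tree (level-order array): [8, 4, 43, None, None, 31, 48, 29, 40, 47, None, 27, None, 33, None, None, None, None, 28]
In a BST, the LCA of p=8, q=33 is the first node v on the
root-to-leaf path with p <= v <= q (go left if both < v, right if both > v).
Walk from root:
  at 8: 8 <= 8 <= 33, this is the LCA
LCA = 8


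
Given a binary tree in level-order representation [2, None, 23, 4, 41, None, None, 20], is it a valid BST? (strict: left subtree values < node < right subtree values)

Level-order array: [2, None, 23, 4, 41, None, None, 20]
Validate using subtree bounds (lo, hi): at each node, require lo < value < hi,
then recurse left with hi=value and right with lo=value.
Preorder trace (stopping at first violation):
  at node 2 with bounds (-inf, +inf): OK
  at node 23 with bounds (2, +inf): OK
  at node 4 with bounds (2, 23): OK
  at node 41 with bounds (23, +inf): OK
  at node 20 with bounds (23, 41): VIOLATION
Node 20 violates its bound: not (23 < 20 < 41).
Result: Not a valid BST


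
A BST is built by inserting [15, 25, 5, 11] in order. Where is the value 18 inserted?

Starting tree (level order): [15, 5, 25, None, 11]
Insertion path: 15 -> 25
Result: insert 18 as left child of 25
Final tree (level order): [15, 5, 25, None, 11, 18]


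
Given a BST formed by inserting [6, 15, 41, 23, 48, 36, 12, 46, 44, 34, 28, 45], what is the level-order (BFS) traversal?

Tree insertion order: [6, 15, 41, 23, 48, 36, 12, 46, 44, 34, 28, 45]
Tree (level-order array): [6, None, 15, 12, 41, None, None, 23, 48, None, 36, 46, None, 34, None, 44, None, 28, None, None, 45]
BFS from the root, enqueuing left then right child of each popped node:
  queue [6] -> pop 6, enqueue [15], visited so far: [6]
  queue [15] -> pop 15, enqueue [12, 41], visited so far: [6, 15]
  queue [12, 41] -> pop 12, enqueue [none], visited so far: [6, 15, 12]
  queue [41] -> pop 41, enqueue [23, 48], visited so far: [6, 15, 12, 41]
  queue [23, 48] -> pop 23, enqueue [36], visited so far: [6, 15, 12, 41, 23]
  queue [48, 36] -> pop 48, enqueue [46], visited so far: [6, 15, 12, 41, 23, 48]
  queue [36, 46] -> pop 36, enqueue [34], visited so far: [6, 15, 12, 41, 23, 48, 36]
  queue [46, 34] -> pop 46, enqueue [44], visited so far: [6, 15, 12, 41, 23, 48, 36, 46]
  queue [34, 44] -> pop 34, enqueue [28], visited so far: [6, 15, 12, 41, 23, 48, 36, 46, 34]
  queue [44, 28] -> pop 44, enqueue [45], visited so far: [6, 15, 12, 41, 23, 48, 36, 46, 34, 44]
  queue [28, 45] -> pop 28, enqueue [none], visited so far: [6, 15, 12, 41, 23, 48, 36, 46, 34, 44, 28]
  queue [45] -> pop 45, enqueue [none], visited so far: [6, 15, 12, 41, 23, 48, 36, 46, 34, 44, 28, 45]
Result: [6, 15, 12, 41, 23, 48, 36, 46, 34, 44, 28, 45]


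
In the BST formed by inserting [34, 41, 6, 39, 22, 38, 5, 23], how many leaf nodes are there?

Tree built from: [34, 41, 6, 39, 22, 38, 5, 23]
Tree (level-order array): [34, 6, 41, 5, 22, 39, None, None, None, None, 23, 38]
Rule: A leaf has 0 children.
Per-node child counts:
  node 34: 2 child(ren)
  node 6: 2 child(ren)
  node 5: 0 child(ren)
  node 22: 1 child(ren)
  node 23: 0 child(ren)
  node 41: 1 child(ren)
  node 39: 1 child(ren)
  node 38: 0 child(ren)
Matching nodes: [5, 23, 38]
Count of leaf nodes: 3


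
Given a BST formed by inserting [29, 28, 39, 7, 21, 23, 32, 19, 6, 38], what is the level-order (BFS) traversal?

Tree insertion order: [29, 28, 39, 7, 21, 23, 32, 19, 6, 38]
Tree (level-order array): [29, 28, 39, 7, None, 32, None, 6, 21, None, 38, None, None, 19, 23]
BFS from the root, enqueuing left then right child of each popped node:
  queue [29] -> pop 29, enqueue [28, 39], visited so far: [29]
  queue [28, 39] -> pop 28, enqueue [7], visited so far: [29, 28]
  queue [39, 7] -> pop 39, enqueue [32], visited so far: [29, 28, 39]
  queue [7, 32] -> pop 7, enqueue [6, 21], visited so far: [29, 28, 39, 7]
  queue [32, 6, 21] -> pop 32, enqueue [38], visited so far: [29, 28, 39, 7, 32]
  queue [6, 21, 38] -> pop 6, enqueue [none], visited so far: [29, 28, 39, 7, 32, 6]
  queue [21, 38] -> pop 21, enqueue [19, 23], visited so far: [29, 28, 39, 7, 32, 6, 21]
  queue [38, 19, 23] -> pop 38, enqueue [none], visited so far: [29, 28, 39, 7, 32, 6, 21, 38]
  queue [19, 23] -> pop 19, enqueue [none], visited so far: [29, 28, 39, 7, 32, 6, 21, 38, 19]
  queue [23] -> pop 23, enqueue [none], visited so far: [29, 28, 39, 7, 32, 6, 21, 38, 19, 23]
Result: [29, 28, 39, 7, 32, 6, 21, 38, 19, 23]


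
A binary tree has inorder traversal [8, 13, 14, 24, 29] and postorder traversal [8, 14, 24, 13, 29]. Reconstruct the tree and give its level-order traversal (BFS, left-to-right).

Inorder:   [8, 13, 14, 24, 29]
Postorder: [8, 14, 24, 13, 29]
Algorithm: postorder visits root last, so walk postorder right-to-left;
each value is the root of the current inorder slice — split it at that
value, recurse on the right subtree first, then the left.
Recursive splits:
  root=29; inorder splits into left=[8, 13, 14, 24], right=[]
  root=13; inorder splits into left=[8], right=[14, 24]
  root=24; inorder splits into left=[14], right=[]
  root=14; inorder splits into left=[], right=[]
  root=8; inorder splits into left=[], right=[]
Reconstructed level-order: [29, 13, 8, 24, 14]


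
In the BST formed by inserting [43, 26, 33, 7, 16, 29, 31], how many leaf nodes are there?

Tree built from: [43, 26, 33, 7, 16, 29, 31]
Tree (level-order array): [43, 26, None, 7, 33, None, 16, 29, None, None, None, None, 31]
Rule: A leaf has 0 children.
Per-node child counts:
  node 43: 1 child(ren)
  node 26: 2 child(ren)
  node 7: 1 child(ren)
  node 16: 0 child(ren)
  node 33: 1 child(ren)
  node 29: 1 child(ren)
  node 31: 0 child(ren)
Matching nodes: [16, 31]
Count of leaf nodes: 2


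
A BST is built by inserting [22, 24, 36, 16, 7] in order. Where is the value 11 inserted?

Starting tree (level order): [22, 16, 24, 7, None, None, 36]
Insertion path: 22 -> 16 -> 7
Result: insert 11 as right child of 7
Final tree (level order): [22, 16, 24, 7, None, None, 36, None, 11]


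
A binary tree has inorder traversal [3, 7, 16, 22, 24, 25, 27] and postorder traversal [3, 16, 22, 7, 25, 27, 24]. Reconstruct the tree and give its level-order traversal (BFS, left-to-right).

Inorder:   [3, 7, 16, 22, 24, 25, 27]
Postorder: [3, 16, 22, 7, 25, 27, 24]
Algorithm: postorder visits root last, so walk postorder right-to-left;
each value is the root of the current inorder slice — split it at that
value, recurse on the right subtree first, then the left.
Recursive splits:
  root=24; inorder splits into left=[3, 7, 16, 22], right=[25, 27]
  root=27; inorder splits into left=[25], right=[]
  root=25; inorder splits into left=[], right=[]
  root=7; inorder splits into left=[3], right=[16, 22]
  root=22; inorder splits into left=[16], right=[]
  root=16; inorder splits into left=[], right=[]
  root=3; inorder splits into left=[], right=[]
Reconstructed level-order: [24, 7, 27, 3, 22, 25, 16]


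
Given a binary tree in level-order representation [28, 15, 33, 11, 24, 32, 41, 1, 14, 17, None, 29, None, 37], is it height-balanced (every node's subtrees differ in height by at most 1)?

Tree (level-order array): [28, 15, 33, 11, 24, 32, 41, 1, 14, 17, None, 29, None, 37]
Definition: a tree is height-balanced if, at every node, |h(left) - h(right)| <= 1 (empty subtree has height -1).
Bottom-up per-node check:
  node 1: h_left=-1, h_right=-1, diff=0 [OK], height=0
  node 14: h_left=-1, h_right=-1, diff=0 [OK], height=0
  node 11: h_left=0, h_right=0, diff=0 [OK], height=1
  node 17: h_left=-1, h_right=-1, diff=0 [OK], height=0
  node 24: h_left=0, h_right=-1, diff=1 [OK], height=1
  node 15: h_left=1, h_right=1, diff=0 [OK], height=2
  node 29: h_left=-1, h_right=-1, diff=0 [OK], height=0
  node 32: h_left=0, h_right=-1, diff=1 [OK], height=1
  node 37: h_left=-1, h_right=-1, diff=0 [OK], height=0
  node 41: h_left=0, h_right=-1, diff=1 [OK], height=1
  node 33: h_left=1, h_right=1, diff=0 [OK], height=2
  node 28: h_left=2, h_right=2, diff=0 [OK], height=3
All nodes satisfy the balance condition.
Result: Balanced


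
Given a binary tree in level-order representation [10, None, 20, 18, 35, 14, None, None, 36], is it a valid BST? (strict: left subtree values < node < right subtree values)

Level-order array: [10, None, 20, 18, 35, 14, None, None, 36]
Validate using subtree bounds (lo, hi): at each node, require lo < value < hi,
then recurse left with hi=value and right with lo=value.
Preorder trace (stopping at first violation):
  at node 10 with bounds (-inf, +inf): OK
  at node 20 with bounds (10, +inf): OK
  at node 18 with bounds (10, 20): OK
  at node 14 with bounds (10, 18): OK
  at node 35 with bounds (20, +inf): OK
  at node 36 with bounds (35, +inf): OK
No violation found at any node.
Result: Valid BST


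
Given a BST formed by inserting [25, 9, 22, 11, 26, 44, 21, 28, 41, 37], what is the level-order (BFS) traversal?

Tree insertion order: [25, 9, 22, 11, 26, 44, 21, 28, 41, 37]
Tree (level-order array): [25, 9, 26, None, 22, None, 44, 11, None, 28, None, None, 21, None, 41, None, None, 37]
BFS from the root, enqueuing left then right child of each popped node:
  queue [25] -> pop 25, enqueue [9, 26], visited so far: [25]
  queue [9, 26] -> pop 9, enqueue [22], visited so far: [25, 9]
  queue [26, 22] -> pop 26, enqueue [44], visited so far: [25, 9, 26]
  queue [22, 44] -> pop 22, enqueue [11], visited so far: [25, 9, 26, 22]
  queue [44, 11] -> pop 44, enqueue [28], visited so far: [25, 9, 26, 22, 44]
  queue [11, 28] -> pop 11, enqueue [21], visited so far: [25, 9, 26, 22, 44, 11]
  queue [28, 21] -> pop 28, enqueue [41], visited so far: [25, 9, 26, 22, 44, 11, 28]
  queue [21, 41] -> pop 21, enqueue [none], visited so far: [25, 9, 26, 22, 44, 11, 28, 21]
  queue [41] -> pop 41, enqueue [37], visited so far: [25, 9, 26, 22, 44, 11, 28, 21, 41]
  queue [37] -> pop 37, enqueue [none], visited so far: [25, 9, 26, 22, 44, 11, 28, 21, 41, 37]
Result: [25, 9, 26, 22, 44, 11, 28, 21, 41, 37]


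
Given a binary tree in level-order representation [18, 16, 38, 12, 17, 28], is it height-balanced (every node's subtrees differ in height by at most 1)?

Tree (level-order array): [18, 16, 38, 12, 17, 28]
Definition: a tree is height-balanced if, at every node, |h(left) - h(right)| <= 1 (empty subtree has height -1).
Bottom-up per-node check:
  node 12: h_left=-1, h_right=-1, diff=0 [OK], height=0
  node 17: h_left=-1, h_right=-1, diff=0 [OK], height=0
  node 16: h_left=0, h_right=0, diff=0 [OK], height=1
  node 28: h_left=-1, h_right=-1, diff=0 [OK], height=0
  node 38: h_left=0, h_right=-1, diff=1 [OK], height=1
  node 18: h_left=1, h_right=1, diff=0 [OK], height=2
All nodes satisfy the balance condition.
Result: Balanced


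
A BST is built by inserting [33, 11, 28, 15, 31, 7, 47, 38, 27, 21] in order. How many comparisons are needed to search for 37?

Search path for 37: 33 -> 47 -> 38
Found: False
Comparisons: 3


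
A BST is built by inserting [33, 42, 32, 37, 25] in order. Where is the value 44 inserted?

Starting tree (level order): [33, 32, 42, 25, None, 37]
Insertion path: 33 -> 42
Result: insert 44 as right child of 42
Final tree (level order): [33, 32, 42, 25, None, 37, 44]


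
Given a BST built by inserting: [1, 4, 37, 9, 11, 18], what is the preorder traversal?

Tree insertion order: [1, 4, 37, 9, 11, 18]
Tree (level-order array): [1, None, 4, None, 37, 9, None, None, 11, None, 18]
Preorder traversal: [1, 4, 37, 9, 11, 18]


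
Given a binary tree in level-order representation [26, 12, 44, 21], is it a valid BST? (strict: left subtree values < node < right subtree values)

Level-order array: [26, 12, 44, 21]
Validate using subtree bounds (lo, hi): at each node, require lo < value < hi,
then recurse left with hi=value and right with lo=value.
Preorder trace (stopping at first violation):
  at node 26 with bounds (-inf, +inf): OK
  at node 12 with bounds (-inf, 26): OK
  at node 21 with bounds (-inf, 12): VIOLATION
Node 21 violates its bound: not (-inf < 21 < 12).
Result: Not a valid BST


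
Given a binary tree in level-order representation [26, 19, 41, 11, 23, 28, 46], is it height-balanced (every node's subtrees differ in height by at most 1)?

Tree (level-order array): [26, 19, 41, 11, 23, 28, 46]
Definition: a tree is height-balanced if, at every node, |h(left) - h(right)| <= 1 (empty subtree has height -1).
Bottom-up per-node check:
  node 11: h_left=-1, h_right=-1, diff=0 [OK], height=0
  node 23: h_left=-1, h_right=-1, diff=0 [OK], height=0
  node 19: h_left=0, h_right=0, diff=0 [OK], height=1
  node 28: h_left=-1, h_right=-1, diff=0 [OK], height=0
  node 46: h_left=-1, h_right=-1, diff=0 [OK], height=0
  node 41: h_left=0, h_right=0, diff=0 [OK], height=1
  node 26: h_left=1, h_right=1, diff=0 [OK], height=2
All nodes satisfy the balance condition.
Result: Balanced


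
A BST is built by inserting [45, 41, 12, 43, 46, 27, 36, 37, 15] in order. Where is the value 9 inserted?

Starting tree (level order): [45, 41, 46, 12, 43, None, None, None, 27, None, None, 15, 36, None, None, None, 37]
Insertion path: 45 -> 41 -> 12
Result: insert 9 as left child of 12
Final tree (level order): [45, 41, 46, 12, 43, None, None, 9, 27, None, None, None, None, 15, 36, None, None, None, 37]


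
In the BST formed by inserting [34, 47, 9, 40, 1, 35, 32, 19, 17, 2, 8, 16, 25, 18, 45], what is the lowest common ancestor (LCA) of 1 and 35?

Tree insertion order: [34, 47, 9, 40, 1, 35, 32, 19, 17, 2, 8, 16, 25, 18, 45]
Tree (level-order array): [34, 9, 47, 1, 32, 40, None, None, 2, 19, None, 35, 45, None, 8, 17, 25, None, None, None, None, None, None, 16, 18]
In a BST, the LCA of p=1, q=35 is the first node v on the
root-to-leaf path with p <= v <= q (go left if both < v, right if both > v).
Walk from root:
  at 34: 1 <= 34 <= 35, this is the LCA
LCA = 34


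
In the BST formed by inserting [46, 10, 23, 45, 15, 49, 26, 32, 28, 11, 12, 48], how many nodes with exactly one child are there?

Tree built from: [46, 10, 23, 45, 15, 49, 26, 32, 28, 11, 12, 48]
Tree (level-order array): [46, 10, 49, None, 23, 48, None, 15, 45, None, None, 11, None, 26, None, None, 12, None, 32, None, None, 28]
Rule: These are nodes with exactly 1 non-null child.
Per-node child counts:
  node 46: 2 child(ren)
  node 10: 1 child(ren)
  node 23: 2 child(ren)
  node 15: 1 child(ren)
  node 11: 1 child(ren)
  node 12: 0 child(ren)
  node 45: 1 child(ren)
  node 26: 1 child(ren)
  node 32: 1 child(ren)
  node 28: 0 child(ren)
  node 49: 1 child(ren)
  node 48: 0 child(ren)
Matching nodes: [10, 15, 11, 45, 26, 32, 49]
Count of nodes with exactly one child: 7


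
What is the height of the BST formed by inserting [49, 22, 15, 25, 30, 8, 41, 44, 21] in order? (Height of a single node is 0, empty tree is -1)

Insertion order: [49, 22, 15, 25, 30, 8, 41, 44, 21]
Tree (level-order array): [49, 22, None, 15, 25, 8, 21, None, 30, None, None, None, None, None, 41, None, 44]
Compute height bottom-up (empty subtree = -1):
  height(8) = 1 + max(-1, -1) = 0
  height(21) = 1 + max(-1, -1) = 0
  height(15) = 1 + max(0, 0) = 1
  height(44) = 1 + max(-1, -1) = 0
  height(41) = 1 + max(-1, 0) = 1
  height(30) = 1 + max(-1, 1) = 2
  height(25) = 1 + max(-1, 2) = 3
  height(22) = 1 + max(1, 3) = 4
  height(49) = 1 + max(4, -1) = 5
Height = 5


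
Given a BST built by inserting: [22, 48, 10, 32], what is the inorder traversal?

Tree insertion order: [22, 48, 10, 32]
Tree (level-order array): [22, 10, 48, None, None, 32]
Inorder traversal: [10, 22, 32, 48]


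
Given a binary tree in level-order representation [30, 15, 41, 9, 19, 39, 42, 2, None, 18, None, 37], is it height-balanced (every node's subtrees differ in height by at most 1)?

Tree (level-order array): [30, 15, 41, 9, 19, 39, 42, 2, None, 18, None, 37]
Definition: a tree is height-balanced if, at every node, |h(left) - h(right)| <= 1 (empty subtree has height -1).
Bottom-up per-node check:
  node 2: h_left=-1, h_right=-1, diff=0 [OK], height=0
  node 9: h_left=0, h_right=-1, diff=1 [OK], height=1
  node 18: h_left=-1, h_right=-1, diff=0 [OK], height=0
  node 19: h_left=0, h_right=-1, diff=1 [OK], height=1
  node 15: h_left=1, h_right=1, diff=0 [OK], height=2
  node 37: h_left=-1, h_right=-1, diff=0 [OK], height=0
  node 39: h_left=0, h_right=-1, diff=1 [OK], height=1
  node 42: h_left=-1, h_right=-1, diff=0 [OK], height=0
  node 41: h_left=1, h_right=0, diff=1 [OK], height=2
  node 30: h_left=2, h_right=2, diff=0 [OK], height=3
All nodes satisfy the balance condition.
Result: Balanced


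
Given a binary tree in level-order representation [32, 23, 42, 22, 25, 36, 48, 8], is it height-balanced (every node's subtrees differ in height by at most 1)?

Tree (level-order array): [32, 23, 42, 22, 25, 36, 48, 8]
Definition: a tree is height-balanced if, at every node, |h(left) - h(right)| <= 1 (empty subtree has height -1).
Bottom-up per-node check:
  node 8: h_left=-1, h_right=-1, diff=0 [OK], height=0
  node 22: h_left=0, h_right=-1, diff=1 [OK], height=1
  node 25: h_left=-1, h_right=-1, diff=0 [OK], height=0
  node 23: h_left=1, h_right=0, diff=1 [OK], height=2
  node 36: h_left=-1, h_right=-1, diff=0 [OK], height=0
  node 48: h_left=-1, h_right=-1, diff=0 [OK], height=0
  node 42: h_left=0, h_right=0, diff=0 [OK], height=1
  node 32: h_left=2, h_right=1, diff=1 [OK], height=3
All nodes satisfy the balance condition.
Result: Balanced
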